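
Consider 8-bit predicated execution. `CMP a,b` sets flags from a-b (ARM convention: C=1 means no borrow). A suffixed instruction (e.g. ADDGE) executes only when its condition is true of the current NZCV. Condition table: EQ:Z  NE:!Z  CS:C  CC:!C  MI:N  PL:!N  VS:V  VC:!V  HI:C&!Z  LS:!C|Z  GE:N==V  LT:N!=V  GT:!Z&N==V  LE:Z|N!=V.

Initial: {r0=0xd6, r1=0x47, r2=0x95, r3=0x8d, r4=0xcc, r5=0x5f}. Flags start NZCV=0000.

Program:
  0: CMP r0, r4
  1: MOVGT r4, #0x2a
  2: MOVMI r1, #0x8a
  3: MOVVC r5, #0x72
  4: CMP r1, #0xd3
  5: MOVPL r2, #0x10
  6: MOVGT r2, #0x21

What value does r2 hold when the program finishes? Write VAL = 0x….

[0] flags=0010 → (cmp)
[1] flags=0010 GT?T → r4=0x2a
[2] flags=0010 MI?F → skip
[3] flags=0010 VC?T → r5=0x72
[4] flags=0000 → (cmp)
[5] flags=0000 PL?T → r2=0x10
[6] flags=0000 GT?T → r2=0x21

VAL = 0x21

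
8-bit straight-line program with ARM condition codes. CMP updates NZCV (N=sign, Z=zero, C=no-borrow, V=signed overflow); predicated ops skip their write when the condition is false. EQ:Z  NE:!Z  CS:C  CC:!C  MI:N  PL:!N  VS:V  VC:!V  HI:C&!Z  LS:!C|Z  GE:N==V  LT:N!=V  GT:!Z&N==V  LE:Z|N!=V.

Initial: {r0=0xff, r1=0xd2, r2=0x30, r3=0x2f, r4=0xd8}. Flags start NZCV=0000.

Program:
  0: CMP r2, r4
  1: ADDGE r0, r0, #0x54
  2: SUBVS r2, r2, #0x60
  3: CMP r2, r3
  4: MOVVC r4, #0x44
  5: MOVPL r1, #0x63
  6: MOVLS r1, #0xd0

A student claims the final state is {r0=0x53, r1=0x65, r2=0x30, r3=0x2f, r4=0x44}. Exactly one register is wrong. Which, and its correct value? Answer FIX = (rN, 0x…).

FIX = (r1, 0x63)

[0] flags=0000 → (cmp)
[1] flags=0000 GE?T → r0=0x53
[2] flags=0000 VS?F → skip
[3] flags=0010 → (cmp)
[4] flags=0010 VC?T → r4=0x44
[5] flags=0010 PL?T → r1=0x63
[6] flags=0010 LS?F → skip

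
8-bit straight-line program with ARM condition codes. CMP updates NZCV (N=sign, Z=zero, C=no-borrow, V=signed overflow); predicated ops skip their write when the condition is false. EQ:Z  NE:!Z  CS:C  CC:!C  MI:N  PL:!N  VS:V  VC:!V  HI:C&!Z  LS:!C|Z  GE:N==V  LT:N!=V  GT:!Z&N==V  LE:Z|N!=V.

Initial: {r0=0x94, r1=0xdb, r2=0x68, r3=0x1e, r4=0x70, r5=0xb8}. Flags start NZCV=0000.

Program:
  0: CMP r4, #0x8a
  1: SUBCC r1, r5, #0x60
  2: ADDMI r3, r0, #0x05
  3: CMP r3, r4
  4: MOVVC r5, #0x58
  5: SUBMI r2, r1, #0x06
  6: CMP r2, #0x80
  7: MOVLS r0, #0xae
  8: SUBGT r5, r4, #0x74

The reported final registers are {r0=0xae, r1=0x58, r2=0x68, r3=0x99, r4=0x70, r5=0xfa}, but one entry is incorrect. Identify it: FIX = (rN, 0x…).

FIX = (r5, 0xfc)

[0] flags=1001 → (cmp)
[1] flags=1001 CC?T → r1=0x58
[2] flags=1001 MI?T → r3=0x99
[3] flags=0011 → (cmp)
[4] flags=0011 VC?F → skip
[5] flags=0011 MI?F → skip
[6] flags=1001 → (cmp)
[7] flags=1001 LS?T → r0=0xae
[8] flags=1001 GT?T → r5=0xfc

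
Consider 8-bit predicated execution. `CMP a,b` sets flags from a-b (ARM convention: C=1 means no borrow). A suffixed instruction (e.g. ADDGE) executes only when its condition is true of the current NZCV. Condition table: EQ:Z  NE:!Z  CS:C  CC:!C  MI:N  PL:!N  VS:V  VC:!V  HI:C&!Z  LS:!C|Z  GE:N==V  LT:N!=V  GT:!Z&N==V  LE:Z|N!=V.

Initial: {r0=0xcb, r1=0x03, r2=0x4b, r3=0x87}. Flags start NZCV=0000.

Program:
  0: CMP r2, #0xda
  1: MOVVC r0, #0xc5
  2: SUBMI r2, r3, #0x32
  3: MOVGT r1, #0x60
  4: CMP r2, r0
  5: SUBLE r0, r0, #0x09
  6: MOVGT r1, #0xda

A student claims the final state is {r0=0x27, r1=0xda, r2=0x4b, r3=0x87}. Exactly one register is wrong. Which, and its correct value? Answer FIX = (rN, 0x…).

FIX = (r0, 0xc5)

[0] flags=0000 → (cmp)
[1] flags=0000 VC?T → r0=0xc5
[2] flags=0000 MI?F → skip
[3] flags=0000 GT?T → r1=0x60
[4] flags=1001 → (cmp)
[5] flags=1001 LE?F → skip
[6] flags=1001 GT?T → r1=0xda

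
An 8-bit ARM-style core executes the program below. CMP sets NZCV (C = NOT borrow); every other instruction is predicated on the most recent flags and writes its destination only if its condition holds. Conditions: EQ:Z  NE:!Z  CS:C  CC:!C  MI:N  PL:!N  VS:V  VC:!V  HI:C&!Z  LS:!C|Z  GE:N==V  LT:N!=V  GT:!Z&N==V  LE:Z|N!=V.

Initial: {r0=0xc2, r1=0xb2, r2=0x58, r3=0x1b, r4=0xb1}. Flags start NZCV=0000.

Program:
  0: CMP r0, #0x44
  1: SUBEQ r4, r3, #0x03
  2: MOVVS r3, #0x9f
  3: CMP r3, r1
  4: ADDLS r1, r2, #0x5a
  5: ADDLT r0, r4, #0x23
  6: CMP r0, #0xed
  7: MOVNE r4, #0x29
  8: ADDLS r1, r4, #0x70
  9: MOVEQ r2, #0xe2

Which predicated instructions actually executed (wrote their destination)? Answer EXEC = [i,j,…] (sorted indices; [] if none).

EXEC = [2,4,5,7,8]

[0] flags=0011 → (cmp)
[1] flags=0011 EQ?F → skip
[2] flags=0011 VS?T → r3=0x9f
[3] flags=1000 → (cmp)
[4] flags=1000 LS?T → r1=0xb2
[5] flags=1000 LT?T → r0=0xd4
[6] flags=1000 → (cmp)
[7] flags=1000 NE?T → r4=0x29
[8] flags=1000 LS?T → r1=0x99
[9] flags=1000 EQ?F → skip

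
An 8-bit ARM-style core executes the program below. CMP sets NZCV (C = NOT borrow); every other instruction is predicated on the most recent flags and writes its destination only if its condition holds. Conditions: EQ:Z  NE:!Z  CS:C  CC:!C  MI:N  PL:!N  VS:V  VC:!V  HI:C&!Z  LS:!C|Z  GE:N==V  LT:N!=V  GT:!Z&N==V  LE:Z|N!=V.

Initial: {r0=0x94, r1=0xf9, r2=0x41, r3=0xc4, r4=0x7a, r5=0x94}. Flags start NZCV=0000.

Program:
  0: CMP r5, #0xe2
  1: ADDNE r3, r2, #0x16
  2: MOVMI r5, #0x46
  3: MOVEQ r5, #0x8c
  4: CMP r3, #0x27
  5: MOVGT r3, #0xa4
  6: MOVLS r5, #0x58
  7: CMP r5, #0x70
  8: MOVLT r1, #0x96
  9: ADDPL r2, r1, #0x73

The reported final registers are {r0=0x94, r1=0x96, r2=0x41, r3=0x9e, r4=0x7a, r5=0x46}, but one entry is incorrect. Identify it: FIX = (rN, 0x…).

FIX = (r3, 0xa4)

0: ✓ CMP  NZCV=1000
1: ✓ ADDNE  r3←0x57
2: ✓ MOVMI  r5←0x46
3: · MOVEQ
4: ✓ CMP  NZCV=0010
5: ✓ MOVGT  r3←0xa4
6: · MOVLS
7: ✓ CMP  NZCV=1000
8: ✓ MOVLT  r1←0x96
9: · ADDPL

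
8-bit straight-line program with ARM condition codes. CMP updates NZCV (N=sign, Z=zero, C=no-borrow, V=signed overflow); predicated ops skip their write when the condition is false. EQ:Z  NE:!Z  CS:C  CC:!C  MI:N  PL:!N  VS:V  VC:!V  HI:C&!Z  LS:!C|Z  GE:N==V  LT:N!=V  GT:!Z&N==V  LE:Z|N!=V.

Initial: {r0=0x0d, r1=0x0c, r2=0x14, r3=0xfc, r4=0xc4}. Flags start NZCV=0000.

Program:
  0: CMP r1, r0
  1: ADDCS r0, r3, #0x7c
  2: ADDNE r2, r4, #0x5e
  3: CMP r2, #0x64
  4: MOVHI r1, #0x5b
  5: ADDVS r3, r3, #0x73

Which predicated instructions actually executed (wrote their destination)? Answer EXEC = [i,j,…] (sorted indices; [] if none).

[0] flags=1000 → (cmp)
[1] flags=1000 CS?F → skip
[2] flags=1000 NE?T → r2=0x22
[3] flags=1000 → (cmp)
[4] flags=1000 HI?F → skip
[5] flags=1000 VS?F → skip

EXEC = [2]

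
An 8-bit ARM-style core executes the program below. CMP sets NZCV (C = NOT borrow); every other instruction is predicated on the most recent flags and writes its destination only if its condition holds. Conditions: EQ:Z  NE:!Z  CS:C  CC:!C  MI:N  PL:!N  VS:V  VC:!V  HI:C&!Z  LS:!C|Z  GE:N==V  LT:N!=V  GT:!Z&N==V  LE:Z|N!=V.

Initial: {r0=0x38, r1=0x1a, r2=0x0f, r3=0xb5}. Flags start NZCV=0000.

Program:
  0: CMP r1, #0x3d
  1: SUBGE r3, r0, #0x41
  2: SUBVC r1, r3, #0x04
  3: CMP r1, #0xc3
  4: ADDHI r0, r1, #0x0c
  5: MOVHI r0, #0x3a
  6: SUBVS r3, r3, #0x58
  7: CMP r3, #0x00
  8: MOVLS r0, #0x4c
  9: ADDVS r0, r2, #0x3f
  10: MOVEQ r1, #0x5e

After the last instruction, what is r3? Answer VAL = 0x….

[0] flags=1000 → (cmp)
[1] flags=1000 GE?F → skip
[2] flags=1000 VC?T → r1=0xb1
[3] flags=1000 → (cmp)
[4] flags=1000 HI?F → skip
[5] flags=1000 HI?F → skip
[6] flags=1000 VS?F → skip
[7] flags=1010 → (cmp)
[8] flags=1010 LS?F → skip
[9] flags=1010 VS?F → skip
[10] flags=1010 EQ?F → skip

VAL = 0xb5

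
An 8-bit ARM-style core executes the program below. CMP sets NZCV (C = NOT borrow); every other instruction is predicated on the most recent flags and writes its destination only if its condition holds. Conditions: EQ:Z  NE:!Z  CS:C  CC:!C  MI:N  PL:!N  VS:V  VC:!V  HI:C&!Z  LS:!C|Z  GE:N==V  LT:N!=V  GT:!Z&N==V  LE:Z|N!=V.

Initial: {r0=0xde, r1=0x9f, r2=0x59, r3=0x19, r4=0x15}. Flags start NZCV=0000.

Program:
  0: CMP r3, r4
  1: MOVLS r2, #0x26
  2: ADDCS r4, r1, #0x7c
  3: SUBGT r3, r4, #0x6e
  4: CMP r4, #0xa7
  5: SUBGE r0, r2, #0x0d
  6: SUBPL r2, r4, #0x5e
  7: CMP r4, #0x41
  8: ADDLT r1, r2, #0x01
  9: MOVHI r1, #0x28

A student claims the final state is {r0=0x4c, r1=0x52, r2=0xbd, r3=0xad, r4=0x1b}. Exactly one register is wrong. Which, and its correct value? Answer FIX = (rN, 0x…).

FIX = (r1, 0xbe)

0: ✓ CMP  NZCV=0010
1: · MOVLS
2: ✓ ADDCS  r4←0x1b
3: ✓ SUBGT  r3←0xad
4: ✓ CMP  NZCV=0000
5: ✓ SUBGE  r0←0x4c
6: ✓ SUBPL  r2←0xbd
7: ✓ CMP  NZCV=1000
8: ✓ ADDLT  r1←0xbe
9: · MOVHI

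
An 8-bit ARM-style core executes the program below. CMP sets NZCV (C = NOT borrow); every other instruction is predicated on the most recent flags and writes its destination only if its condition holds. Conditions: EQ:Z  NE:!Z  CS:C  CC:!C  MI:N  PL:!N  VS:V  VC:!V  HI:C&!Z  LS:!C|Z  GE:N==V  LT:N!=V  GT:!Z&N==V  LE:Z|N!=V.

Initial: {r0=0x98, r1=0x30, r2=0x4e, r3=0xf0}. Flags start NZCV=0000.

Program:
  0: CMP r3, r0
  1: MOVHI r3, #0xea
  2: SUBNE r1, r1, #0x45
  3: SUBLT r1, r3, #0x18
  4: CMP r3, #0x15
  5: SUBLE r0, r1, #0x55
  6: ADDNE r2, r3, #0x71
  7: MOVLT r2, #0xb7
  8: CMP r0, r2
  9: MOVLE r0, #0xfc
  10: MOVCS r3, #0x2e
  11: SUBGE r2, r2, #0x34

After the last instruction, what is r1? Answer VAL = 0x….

0: ✓ CMP  NZCV=0010
1: ✓ MOVHI  r3←0xea
2: ✓ SUBNE  r1←0xeb
3: · SUBLT
4: ✓ CMP  NZCV=1010
5: ✓ SUBLE  r0←0x96
6: ✓ ADDNE  r2←0x5b
7: ✓ MOVLT  r2←0xb7
8: ✓ CMP  NZCV=1000
9: ✓ MOVLE  r0←0xfc
10: · MOVCS
11: · SUBGE

VAL = 0xeb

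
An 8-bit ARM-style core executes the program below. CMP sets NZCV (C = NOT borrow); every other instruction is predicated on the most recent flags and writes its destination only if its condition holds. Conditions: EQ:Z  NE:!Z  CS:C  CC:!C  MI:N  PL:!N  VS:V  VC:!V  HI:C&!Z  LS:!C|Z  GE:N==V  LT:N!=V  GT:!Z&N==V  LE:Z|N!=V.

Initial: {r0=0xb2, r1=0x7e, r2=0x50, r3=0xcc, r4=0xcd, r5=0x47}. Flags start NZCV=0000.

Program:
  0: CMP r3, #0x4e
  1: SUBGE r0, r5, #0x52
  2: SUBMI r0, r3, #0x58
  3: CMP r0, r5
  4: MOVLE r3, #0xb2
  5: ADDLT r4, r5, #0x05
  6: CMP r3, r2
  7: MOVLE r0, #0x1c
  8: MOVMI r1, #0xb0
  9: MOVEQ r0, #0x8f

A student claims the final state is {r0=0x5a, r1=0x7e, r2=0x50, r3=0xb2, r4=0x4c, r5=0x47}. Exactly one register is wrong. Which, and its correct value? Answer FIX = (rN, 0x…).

FIX = (r0, 0x1c)

0: ✓ CMP  NZCV=0011
1: · SUBGE
2: · SUBMI
3: ✓ CMP  NZCV=0011
4: ✓ MOVLE  r3←0xb2
5: ✓ ADDLT  r4←0x4c
6: ✓ CMP  NZCV=0011
7: ✓ MOVLE  r0←0x1c
8: · MOVMI
9: · MOVEQ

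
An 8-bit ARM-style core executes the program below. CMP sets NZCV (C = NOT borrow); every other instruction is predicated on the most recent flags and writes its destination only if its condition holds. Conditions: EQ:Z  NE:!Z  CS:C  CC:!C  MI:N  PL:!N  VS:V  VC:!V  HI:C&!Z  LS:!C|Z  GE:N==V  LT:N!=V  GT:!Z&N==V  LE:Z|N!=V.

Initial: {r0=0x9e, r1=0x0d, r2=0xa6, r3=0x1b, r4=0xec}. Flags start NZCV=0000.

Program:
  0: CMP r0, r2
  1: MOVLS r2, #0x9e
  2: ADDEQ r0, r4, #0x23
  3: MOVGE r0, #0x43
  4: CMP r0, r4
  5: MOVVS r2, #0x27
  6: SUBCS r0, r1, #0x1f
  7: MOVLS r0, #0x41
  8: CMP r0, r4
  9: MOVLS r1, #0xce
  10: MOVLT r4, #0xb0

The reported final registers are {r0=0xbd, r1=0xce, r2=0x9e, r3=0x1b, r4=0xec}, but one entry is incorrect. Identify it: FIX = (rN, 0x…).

FIX = (r0, 0x41)

0: ✓ CMP  NZCV=1000
1: ✓ MOVLS  r2←0x9e
2: · ADDEQ
3: · MOVGE
4: ✓ CMP  NZCV=1000
5: · MOVVS
6: · SUBCS
7: ✓ MOVLS  r0←0x41
8: ✓ CMP  NZCV=0000
9: ✓ MOVLS  r1←0xce
10: · MOVLT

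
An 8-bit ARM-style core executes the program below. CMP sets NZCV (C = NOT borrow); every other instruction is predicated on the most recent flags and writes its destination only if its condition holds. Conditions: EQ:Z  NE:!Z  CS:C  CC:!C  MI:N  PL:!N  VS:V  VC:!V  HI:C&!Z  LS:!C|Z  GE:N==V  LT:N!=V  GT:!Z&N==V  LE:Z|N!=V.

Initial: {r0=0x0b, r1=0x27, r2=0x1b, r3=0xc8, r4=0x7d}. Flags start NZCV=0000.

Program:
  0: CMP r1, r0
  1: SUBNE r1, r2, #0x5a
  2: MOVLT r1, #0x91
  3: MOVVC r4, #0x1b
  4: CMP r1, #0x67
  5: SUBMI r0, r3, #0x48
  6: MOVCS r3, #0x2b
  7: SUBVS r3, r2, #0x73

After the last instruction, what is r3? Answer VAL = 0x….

VAL = 0xa8

[0] flags=0010 → (cmp)
[1] flags=0010 NE?T → r1=0xc1
[2] flags=0010 LT?F → skip
[3] flags=0010 VC?T → r4=0x1b
[4] flags=0011 → (cmp)
[5] flags=0011 MI?F → skip
[6] flags=0011 CS?T → r3=0x2b
[7] flags=0011 VS?T → r3=0xa8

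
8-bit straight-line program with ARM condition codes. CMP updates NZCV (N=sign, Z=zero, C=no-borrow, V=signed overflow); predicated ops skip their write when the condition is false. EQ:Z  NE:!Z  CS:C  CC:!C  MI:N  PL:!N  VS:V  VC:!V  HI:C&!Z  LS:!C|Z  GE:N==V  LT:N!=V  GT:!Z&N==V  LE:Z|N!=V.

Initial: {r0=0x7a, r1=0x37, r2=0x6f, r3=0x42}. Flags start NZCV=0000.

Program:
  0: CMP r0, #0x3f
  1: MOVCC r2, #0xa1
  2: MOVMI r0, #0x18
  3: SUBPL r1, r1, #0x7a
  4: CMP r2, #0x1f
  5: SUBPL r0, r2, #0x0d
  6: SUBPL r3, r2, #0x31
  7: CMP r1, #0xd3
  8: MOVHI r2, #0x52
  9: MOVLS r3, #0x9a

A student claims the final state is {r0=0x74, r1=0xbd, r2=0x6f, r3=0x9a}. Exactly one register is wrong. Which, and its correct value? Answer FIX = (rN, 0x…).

[0] flags=0010 → (cmp)
[1] flags=0010 CC?F → skip
[2] flags=0010 MI?F → skip
[3] flags=0010 PL?T → r1=0xbd
[4] flags=0010 → (cmp)
[5] flags=0010 PL?T → r0=0x62
[6] flags=0010 PL?T → r3=0x3e
[7] flags=1000 → (cmp)
[8] flags=1000 HI?F → skip
[9] flags=1000 LS?T → r3=0x9a

FIX = (r0, 0x62)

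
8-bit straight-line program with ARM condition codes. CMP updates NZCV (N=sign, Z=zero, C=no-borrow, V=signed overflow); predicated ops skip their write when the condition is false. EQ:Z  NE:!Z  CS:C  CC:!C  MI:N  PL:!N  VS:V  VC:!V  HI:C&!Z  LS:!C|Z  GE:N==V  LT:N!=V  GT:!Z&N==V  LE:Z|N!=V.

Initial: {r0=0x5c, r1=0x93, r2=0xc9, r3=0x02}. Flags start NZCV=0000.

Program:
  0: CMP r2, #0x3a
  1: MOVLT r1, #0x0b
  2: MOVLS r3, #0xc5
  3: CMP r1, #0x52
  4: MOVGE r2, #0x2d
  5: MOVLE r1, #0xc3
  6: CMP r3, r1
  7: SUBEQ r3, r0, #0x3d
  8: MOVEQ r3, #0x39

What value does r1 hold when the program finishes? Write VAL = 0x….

[0] flags=1010 → (cmp)
[1] flags=1010 LT?T → r1=0x0b
[2] flags=1010 LS?F → skip
[3] flags=1000 → (cmp)
[4] flags=1000 GE?F → skip
[5] flags=1000 LE?T → r1=0xc3
[6] flags=0000 → (cmp)
[7] flags=0000 EQ?F → skip
[8] flags=0000 EQ?F → skip

VAL = 0xc3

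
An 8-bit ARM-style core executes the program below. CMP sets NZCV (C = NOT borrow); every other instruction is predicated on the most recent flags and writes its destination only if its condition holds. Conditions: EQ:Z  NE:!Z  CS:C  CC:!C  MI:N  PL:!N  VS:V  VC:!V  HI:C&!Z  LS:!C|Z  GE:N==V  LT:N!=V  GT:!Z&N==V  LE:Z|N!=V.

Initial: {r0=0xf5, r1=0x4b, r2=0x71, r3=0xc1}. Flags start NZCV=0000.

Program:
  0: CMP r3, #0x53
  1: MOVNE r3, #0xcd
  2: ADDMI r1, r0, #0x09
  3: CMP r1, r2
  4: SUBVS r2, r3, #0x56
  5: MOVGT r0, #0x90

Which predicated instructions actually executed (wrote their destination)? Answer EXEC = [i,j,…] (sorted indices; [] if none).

EXEC = [1]

0: ✓ CMP  NZCV=0011
1: ✓ MOVNE  r3←0xcd
2: · ADDMI
3: ✓ CMP  NZCV=1000
4: · SUBVS
5: · MOVGT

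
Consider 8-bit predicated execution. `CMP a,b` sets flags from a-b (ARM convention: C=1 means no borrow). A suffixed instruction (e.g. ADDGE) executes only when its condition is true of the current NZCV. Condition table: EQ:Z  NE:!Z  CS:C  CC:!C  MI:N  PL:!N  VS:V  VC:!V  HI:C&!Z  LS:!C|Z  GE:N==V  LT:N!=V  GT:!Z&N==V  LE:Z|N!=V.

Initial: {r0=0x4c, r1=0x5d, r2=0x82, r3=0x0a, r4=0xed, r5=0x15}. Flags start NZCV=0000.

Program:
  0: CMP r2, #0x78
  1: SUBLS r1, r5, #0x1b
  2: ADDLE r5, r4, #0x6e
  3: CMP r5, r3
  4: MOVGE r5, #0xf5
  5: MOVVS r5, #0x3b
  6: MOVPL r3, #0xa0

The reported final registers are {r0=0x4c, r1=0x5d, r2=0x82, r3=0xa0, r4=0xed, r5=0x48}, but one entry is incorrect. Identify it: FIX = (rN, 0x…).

FIX = (r5, 0xf5)

[0] flags=0011 → (cmp)
[1] flags=0011 LS?F → skip
[2] flags=0011 LE?T → r5=0x5b
[3] flags=0010 → (cmp)
[4] flags=0010 GE?T → r5=0xf5
[5] flags=0010 VS?F → skip
[6] flags=0010 PL?T → r3=0xa0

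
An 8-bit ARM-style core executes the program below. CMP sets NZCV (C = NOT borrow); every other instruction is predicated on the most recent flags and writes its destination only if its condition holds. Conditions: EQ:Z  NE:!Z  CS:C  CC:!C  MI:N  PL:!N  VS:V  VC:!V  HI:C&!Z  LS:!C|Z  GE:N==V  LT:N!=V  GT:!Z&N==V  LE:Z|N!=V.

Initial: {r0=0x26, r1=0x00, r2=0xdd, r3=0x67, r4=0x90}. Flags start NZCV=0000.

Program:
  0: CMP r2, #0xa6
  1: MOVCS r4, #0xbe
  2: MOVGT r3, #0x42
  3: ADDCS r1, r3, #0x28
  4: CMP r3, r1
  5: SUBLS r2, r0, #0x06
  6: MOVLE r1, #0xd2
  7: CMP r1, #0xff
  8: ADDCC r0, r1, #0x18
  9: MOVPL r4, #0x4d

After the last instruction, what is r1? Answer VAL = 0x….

0: ✓ CMP  NZCV=0010
1: ✓ MOVCS  r4←0xbe
2: ✓ MOVGT  r3←0x42
3: ✓ ADDCS  r1←0x6a
4: ✓ CMP  NZCV=1000
5: ✓ SUBLS  r2←0x20
6: ✓ MOVLE  r1←0xd2
7: ✓ CMP  NZCV=1000
8: ✓ ADDCC  r0←0xea
9: · MOVPL

VAL = 0xd2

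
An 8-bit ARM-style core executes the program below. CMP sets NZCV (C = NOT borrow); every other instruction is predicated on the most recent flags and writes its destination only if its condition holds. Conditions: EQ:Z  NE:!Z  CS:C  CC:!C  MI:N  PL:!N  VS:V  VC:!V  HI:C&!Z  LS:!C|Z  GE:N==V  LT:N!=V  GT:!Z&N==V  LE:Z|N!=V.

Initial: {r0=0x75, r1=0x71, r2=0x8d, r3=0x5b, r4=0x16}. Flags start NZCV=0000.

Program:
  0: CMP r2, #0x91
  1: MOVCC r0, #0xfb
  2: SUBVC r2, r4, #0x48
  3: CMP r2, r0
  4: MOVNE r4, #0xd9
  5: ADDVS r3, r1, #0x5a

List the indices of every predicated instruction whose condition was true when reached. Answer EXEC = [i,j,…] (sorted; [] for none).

[0] flags=1000 → (cmp)
[1] flags=1000 CC?T → r0=0xfb
[2] flags=1000 VC?T → r2=0xce
[3] flags=1000 → (cmp)
[4] flags=1000 NE?T → r4=0xd9
[5] flags=1000 VS?F → skip

EXEC = [1,2,4]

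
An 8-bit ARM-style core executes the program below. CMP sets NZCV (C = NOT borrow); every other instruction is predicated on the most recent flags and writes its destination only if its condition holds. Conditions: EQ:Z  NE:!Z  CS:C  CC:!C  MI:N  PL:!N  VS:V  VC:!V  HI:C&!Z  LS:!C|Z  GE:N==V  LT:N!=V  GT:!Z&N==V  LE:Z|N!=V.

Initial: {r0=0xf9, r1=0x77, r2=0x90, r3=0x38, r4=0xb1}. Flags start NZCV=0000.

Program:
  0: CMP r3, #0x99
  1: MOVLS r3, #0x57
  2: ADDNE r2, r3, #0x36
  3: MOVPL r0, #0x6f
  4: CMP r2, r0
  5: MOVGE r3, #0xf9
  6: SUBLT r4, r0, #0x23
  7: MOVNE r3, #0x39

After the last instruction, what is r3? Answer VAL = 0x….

VAL = 0x39

[0] flags=1001 → (cmp)
[1] flags=1001 LS?T → r3=0x57
[2] flags=1001 NE?T → r2=0x8d
[3] flags=1001 PL?F → skip
[4] flags=1000 → (cmp)
[5] flags=1000 GE?F → skip
[6] flags=1000 LT?T → r4=0xd6
[7] flags=1000 NE?T → r3=0x39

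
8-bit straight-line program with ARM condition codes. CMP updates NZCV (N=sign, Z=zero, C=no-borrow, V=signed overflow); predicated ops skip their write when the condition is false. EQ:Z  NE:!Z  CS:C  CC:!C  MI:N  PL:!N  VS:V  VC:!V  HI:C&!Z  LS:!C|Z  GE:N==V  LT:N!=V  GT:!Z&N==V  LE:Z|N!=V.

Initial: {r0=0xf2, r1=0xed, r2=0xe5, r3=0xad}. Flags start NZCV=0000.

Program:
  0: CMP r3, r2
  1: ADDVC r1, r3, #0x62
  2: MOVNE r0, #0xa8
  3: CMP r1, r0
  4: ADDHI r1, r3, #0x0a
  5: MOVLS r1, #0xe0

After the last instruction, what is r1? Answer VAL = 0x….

0: ✓ CMP  NZCV=1000
1: ✓ ADDVC  r1←0x0f
2: ✓ MOVNE  r0←0xa8
3: ✓ CMP  NZCV=0000
4: · ADDHI
5: ✓ MOVLS  r1←0xe0

VAL = 0xe0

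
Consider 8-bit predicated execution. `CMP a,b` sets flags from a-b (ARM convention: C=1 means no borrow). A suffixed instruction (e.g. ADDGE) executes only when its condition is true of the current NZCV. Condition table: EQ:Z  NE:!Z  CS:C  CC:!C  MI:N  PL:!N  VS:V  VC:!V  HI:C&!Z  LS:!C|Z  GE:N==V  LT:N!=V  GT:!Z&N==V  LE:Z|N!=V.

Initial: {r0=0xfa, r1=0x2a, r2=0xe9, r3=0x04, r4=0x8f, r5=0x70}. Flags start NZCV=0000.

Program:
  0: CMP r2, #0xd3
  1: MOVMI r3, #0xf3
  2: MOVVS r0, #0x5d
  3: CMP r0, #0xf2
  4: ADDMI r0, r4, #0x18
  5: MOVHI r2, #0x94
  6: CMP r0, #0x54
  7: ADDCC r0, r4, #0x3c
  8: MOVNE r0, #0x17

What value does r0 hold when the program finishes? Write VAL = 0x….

[0] flags=0010 → (cmp)
[1] flags=0010 MI?F → skip
[2] flags=0010 VS?F → skip
[3] flags=0010 → (cmp)
[4] flags=0010 MI?F → skip
[5] flags=0010 HI?T → r2=0x94
[6] flags=1010 → (cmp)
[7] flags=1010 CC?F → skip
[8] flags=1010 NE?T → r0=0x17

VAL = 0x17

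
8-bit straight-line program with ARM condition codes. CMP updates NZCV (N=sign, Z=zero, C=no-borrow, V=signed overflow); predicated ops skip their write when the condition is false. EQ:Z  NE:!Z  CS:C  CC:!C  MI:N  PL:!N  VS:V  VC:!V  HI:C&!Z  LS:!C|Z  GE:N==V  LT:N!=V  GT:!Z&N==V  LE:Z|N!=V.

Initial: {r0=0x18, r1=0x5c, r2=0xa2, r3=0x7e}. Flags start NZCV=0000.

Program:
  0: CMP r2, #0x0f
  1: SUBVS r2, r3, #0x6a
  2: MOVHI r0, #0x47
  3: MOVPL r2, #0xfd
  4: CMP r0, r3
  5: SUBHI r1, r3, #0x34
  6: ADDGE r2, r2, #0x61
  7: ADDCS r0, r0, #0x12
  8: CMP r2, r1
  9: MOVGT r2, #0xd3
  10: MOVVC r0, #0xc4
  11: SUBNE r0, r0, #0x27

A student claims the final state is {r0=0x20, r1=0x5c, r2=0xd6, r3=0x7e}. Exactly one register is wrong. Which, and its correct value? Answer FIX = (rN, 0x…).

[0] flags=1010 → (cmp)
[1] flags=1010 VS?F → skip
[2] flags=1010 HI?T → r0=0x47
[3] flags=1010 PL?F → skip
[4] flags=1000 → (cmp)
[5] flags=1000 HI?F → skip
[6] flags=1000 GE?F → skip
[7] flags=1000 CS?F → skip
[8] flags=0011 → (cmp)
[9] flags=0011 GT?F → skip
[10] flags=0011 VC?F → skip
[11] flags=0011 NE?T → r0=0x20

FIX = (r2, 0xa2)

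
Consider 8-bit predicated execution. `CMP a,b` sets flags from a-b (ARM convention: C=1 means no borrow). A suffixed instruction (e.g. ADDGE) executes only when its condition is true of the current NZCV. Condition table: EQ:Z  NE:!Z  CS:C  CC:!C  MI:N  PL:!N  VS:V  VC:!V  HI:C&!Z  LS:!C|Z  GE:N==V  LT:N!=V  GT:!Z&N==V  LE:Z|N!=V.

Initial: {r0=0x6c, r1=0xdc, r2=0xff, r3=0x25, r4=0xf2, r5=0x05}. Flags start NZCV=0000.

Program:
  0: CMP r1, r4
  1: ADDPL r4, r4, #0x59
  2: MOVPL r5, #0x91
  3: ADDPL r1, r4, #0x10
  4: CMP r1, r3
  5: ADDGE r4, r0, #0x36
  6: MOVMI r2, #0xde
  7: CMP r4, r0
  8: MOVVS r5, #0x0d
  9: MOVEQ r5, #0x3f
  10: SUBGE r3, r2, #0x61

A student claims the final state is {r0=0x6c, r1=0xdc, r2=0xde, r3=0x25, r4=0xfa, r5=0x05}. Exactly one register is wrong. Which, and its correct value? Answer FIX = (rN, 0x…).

FIX = (r4, 0xf2)

[0] flags=1000 → (cmp)
[1] flags=1000 PL?F → skip
[2] flags=1000 PL?F → skip
[3] flags=1000 PL?F → skip
[4] flags=1010 → (cmp)
[5] flags=1010 GE?F → skip
[6] flags=1010 MI?T → r2=0xde
[7] flags=1010 → (cmp)
[8] flags=1010 VS?F → skip
[9] flags=1010 EQ?F → skip
[10] flags=1010 GE?F → skip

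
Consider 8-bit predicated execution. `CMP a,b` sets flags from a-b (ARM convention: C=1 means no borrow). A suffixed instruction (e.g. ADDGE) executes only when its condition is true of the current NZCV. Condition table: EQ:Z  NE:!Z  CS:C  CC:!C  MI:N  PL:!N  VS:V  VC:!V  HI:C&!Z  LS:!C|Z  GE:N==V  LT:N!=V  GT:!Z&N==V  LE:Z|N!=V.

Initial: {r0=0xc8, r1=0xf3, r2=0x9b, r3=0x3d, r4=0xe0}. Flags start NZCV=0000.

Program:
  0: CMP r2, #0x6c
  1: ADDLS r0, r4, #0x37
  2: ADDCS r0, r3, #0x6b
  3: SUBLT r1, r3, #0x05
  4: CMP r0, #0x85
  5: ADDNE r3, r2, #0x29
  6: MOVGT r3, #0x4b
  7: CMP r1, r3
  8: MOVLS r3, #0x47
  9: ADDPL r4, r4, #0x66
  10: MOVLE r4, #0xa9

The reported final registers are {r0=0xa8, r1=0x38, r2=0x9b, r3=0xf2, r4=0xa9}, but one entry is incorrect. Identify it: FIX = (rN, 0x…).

FIX = (r3, 0x47)

0: ✓ CMP  NZCV=0011
1: · ADDLS
2: ✓ ADDCS  r0←0xa8
3: ✓ SUBLT  r1←0x38
4: ✓ CMP  NZCV=0010
5: ✓ ADDNE  r3←0xc4
6: ✓ MOVGT  r3←0x4b
7: ✓ CMP  NZCV=1000
8: ✓ MOVLS  r3←0x47
9: · ADDPL
10: ✓ MOVLE  r4←0xa9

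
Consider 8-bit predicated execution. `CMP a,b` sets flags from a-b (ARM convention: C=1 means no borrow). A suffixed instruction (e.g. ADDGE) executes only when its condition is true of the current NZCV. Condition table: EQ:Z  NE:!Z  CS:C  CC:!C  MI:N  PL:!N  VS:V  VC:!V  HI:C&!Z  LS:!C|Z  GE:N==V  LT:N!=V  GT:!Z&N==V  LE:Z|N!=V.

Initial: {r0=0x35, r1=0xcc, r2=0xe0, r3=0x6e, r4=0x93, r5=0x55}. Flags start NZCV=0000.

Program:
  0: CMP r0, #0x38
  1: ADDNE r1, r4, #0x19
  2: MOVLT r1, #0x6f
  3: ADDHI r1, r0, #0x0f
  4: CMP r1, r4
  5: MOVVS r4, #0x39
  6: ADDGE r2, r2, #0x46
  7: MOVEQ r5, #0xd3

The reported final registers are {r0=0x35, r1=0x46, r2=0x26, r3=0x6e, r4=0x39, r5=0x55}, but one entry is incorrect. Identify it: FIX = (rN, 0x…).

[0] flags=1000 → (cmp)
[1] flags=1000 NE?T → r1=0xac
[2] flags=1000 LT?T → r1=0x6f
[3] flags=1000 HI?F → skip
[4] flags=1001 → (cmp)
[5] flags=1001 VS?T → r4=0x39
[6] flags=1001 GE?T → r2=0x26
[7] flags=1001 EQ?F → skip

FIX = (r1, 0x6f)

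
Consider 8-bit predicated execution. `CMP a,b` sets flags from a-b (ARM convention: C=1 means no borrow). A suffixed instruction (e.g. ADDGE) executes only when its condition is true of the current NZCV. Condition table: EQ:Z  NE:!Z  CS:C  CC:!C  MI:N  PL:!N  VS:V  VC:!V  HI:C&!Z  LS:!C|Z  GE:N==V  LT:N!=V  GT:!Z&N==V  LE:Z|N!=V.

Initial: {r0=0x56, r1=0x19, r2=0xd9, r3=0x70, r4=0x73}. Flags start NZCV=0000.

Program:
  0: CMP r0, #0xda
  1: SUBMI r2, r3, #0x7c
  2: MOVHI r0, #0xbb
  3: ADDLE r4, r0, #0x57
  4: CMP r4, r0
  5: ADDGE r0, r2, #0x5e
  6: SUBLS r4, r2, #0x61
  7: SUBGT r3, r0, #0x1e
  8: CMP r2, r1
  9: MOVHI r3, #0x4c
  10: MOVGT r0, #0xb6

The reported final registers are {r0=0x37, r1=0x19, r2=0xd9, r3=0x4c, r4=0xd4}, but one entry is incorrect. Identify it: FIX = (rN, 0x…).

0: ✓ CMP  NZCV=0000
1: · SUBMI
2: · MOVHI
3: · ADDLE
4: ✓ CMP  NZCV=0010
5: ✓ ADDGE  r0←0x37
6: · SUBLS
7: ✓ SUBGT  r3←0x19
8: ✓ CMP  NZCV=1010
9: ✓ MOVHI  r3←0x4c
10: · MOVGT

FIX = (r4, 0x73)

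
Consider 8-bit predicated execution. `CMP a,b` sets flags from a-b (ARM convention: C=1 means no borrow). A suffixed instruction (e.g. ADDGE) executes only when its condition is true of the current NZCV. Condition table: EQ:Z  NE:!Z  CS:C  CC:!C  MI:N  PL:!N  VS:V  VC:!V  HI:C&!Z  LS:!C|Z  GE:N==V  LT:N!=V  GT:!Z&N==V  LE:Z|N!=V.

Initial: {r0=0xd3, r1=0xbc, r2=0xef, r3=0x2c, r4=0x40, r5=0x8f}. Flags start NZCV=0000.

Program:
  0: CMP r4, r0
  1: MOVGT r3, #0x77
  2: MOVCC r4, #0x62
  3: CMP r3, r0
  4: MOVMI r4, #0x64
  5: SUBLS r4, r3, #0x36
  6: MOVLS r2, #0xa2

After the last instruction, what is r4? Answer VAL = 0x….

[0] flags=0000 → (cmp)
[1] flags=0000 GT?T → r3=0x77
[2] flags=0000 CC?T → r4=0x62
[3] flags=1001 → (cmp)
[4] flags=1001 MI?T → r4=0x64
[5] flags=1001 LS?T → r4=0x41
[6] flags=1001 LS?T → r2=0xa2

VAL = 0x41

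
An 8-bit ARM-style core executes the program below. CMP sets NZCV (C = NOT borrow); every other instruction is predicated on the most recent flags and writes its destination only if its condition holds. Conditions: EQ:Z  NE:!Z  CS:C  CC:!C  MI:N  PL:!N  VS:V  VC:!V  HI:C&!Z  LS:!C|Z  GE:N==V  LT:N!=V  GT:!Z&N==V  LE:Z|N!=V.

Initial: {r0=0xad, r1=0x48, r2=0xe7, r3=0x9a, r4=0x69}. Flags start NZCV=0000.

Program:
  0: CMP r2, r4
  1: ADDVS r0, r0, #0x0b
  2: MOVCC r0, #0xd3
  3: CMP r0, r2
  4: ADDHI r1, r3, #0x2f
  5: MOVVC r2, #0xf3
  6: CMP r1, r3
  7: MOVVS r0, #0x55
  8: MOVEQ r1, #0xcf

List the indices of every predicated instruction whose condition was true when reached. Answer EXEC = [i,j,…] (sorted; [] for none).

[0] flags=0011 → (cmp)
[1] flags=0011 VS?T → r0=0xb8
[2] flags=0011 CC?F → skip
[3] flags=1000 → (cmp)
[4] flags=1000 HI?F → skip
[5] flags=1000 VC?T → r2=0xf3
[6] flags=1001 → (cmp)
[7] flags=1001 VS?T → r0=0x55
[8] flags=1001 EQ?F → skip

EXEC = [1,5,7]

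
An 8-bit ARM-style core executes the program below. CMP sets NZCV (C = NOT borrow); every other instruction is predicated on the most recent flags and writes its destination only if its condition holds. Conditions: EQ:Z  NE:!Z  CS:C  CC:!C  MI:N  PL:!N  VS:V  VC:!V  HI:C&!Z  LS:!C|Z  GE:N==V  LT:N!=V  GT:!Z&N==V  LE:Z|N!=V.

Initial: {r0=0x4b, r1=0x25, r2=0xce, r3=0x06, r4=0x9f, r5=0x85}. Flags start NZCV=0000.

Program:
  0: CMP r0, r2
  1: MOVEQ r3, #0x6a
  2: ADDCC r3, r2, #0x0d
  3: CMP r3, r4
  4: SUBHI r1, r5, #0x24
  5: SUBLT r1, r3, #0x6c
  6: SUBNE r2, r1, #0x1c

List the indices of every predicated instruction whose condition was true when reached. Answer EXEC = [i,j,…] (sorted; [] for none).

[0] flags=0000 → (cmp)
[1] flags=0000 EQ?F → skip
[2] flags=0000 CC?T → r3=0xdb
[3] flags=0010 → (cmp)
[4] flags=0010 HI?T → r1=0x61
[5] flags=0010 LT?F → skip
[6] flags=0010 NE?T → r2=0x45

EXEC = [2,4,6]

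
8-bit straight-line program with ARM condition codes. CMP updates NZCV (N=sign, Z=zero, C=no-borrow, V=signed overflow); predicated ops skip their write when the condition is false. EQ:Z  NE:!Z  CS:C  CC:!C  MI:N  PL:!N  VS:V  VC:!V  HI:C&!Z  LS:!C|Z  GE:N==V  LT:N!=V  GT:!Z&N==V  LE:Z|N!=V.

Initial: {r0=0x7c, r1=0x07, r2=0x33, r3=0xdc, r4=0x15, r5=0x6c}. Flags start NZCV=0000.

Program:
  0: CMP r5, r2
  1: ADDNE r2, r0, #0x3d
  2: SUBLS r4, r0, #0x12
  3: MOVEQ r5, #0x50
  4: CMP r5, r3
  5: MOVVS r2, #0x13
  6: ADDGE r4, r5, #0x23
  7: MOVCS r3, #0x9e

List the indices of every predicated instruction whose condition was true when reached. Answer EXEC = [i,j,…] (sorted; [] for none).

0: ✓ CMP  NZCV=0010
1: ✓ ADDNE  r2←0xb9
2: · SUBLS
3: · MOVEQ
4: ✓ CMP  NZCV=1001
5: ✓ MOVVS  r2←0x13
6: ✓ ADDGE  r4←0x8f
7: · MOVCS

EXEC = [1,5,6]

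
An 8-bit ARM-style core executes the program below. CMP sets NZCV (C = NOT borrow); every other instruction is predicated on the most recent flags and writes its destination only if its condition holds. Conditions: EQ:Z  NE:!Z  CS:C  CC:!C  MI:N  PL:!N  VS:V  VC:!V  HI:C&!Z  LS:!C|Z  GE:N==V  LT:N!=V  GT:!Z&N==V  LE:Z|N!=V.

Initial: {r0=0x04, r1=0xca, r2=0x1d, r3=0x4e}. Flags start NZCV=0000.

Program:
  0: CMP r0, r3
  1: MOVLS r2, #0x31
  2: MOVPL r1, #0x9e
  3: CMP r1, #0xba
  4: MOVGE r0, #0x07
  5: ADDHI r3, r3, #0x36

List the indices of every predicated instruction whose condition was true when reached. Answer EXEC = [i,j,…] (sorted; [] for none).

EXEC = [1,4,5]

[0] flags=1000 → (cmp)
[1] flags=1000 LS?T → r2=0x31
[2] flags=1000 PL?F → skip
[3] flags=0010 → (cmp)
[4] flags=0010 GE?T → r0=0x07
[5] flags=0010 HI?T → r3=0x84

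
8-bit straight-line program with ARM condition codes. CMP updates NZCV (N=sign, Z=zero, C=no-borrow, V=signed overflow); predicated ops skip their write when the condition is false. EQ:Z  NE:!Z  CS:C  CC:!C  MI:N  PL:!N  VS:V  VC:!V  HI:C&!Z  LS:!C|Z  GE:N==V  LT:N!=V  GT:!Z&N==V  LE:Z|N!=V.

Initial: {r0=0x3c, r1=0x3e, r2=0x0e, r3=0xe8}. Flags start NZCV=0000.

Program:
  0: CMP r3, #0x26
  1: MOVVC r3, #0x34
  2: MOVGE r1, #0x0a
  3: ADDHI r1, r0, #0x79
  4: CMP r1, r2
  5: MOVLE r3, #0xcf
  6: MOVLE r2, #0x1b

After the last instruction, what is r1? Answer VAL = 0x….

[0] flags=1010 → (cmp)
[1] flags=1010 VC?T → r3=0x34
[2] flags=1010 GE?F → skip
[3] flags=1010 HI?T → r1=0xb5
[4] flags=1010 → (cmp)
[5] flags=1010 LE?T → r3=0xcf
[6] flags=1010 LE?T → r2=0x1b

VAL = 0xb5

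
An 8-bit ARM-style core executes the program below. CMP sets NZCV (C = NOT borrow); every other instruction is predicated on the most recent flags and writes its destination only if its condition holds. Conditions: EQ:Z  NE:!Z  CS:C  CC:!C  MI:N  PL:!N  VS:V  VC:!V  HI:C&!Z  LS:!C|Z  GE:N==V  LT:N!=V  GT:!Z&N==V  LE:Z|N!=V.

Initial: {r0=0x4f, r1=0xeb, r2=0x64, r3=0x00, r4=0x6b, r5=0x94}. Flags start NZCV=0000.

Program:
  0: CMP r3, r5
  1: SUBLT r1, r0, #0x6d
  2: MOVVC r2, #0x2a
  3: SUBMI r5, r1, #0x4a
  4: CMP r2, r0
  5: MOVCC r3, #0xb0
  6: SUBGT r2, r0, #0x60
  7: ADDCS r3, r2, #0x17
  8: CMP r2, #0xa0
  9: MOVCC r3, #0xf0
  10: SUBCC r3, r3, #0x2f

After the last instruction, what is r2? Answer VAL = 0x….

[0] flags=0000 → (cmp)
[1] flags=0000 LT?F → skip
[2] flags=0000 VC?T → r2=0x2a
[3] flags=0000 MI?F → skip
[4] flags=1000 → (cmp)
[5] flags=1000 CC?T → r3=0xb0
[6] flags=1000 GT?F → skip
[7] flags=1000 CS?F → skip
[8] flags=1001 → (cmp)
[9] flags=1001 CC?T → r3=0xf0
[10] flags=1001 CC?T → r3=0xc1

VAL = 0x2a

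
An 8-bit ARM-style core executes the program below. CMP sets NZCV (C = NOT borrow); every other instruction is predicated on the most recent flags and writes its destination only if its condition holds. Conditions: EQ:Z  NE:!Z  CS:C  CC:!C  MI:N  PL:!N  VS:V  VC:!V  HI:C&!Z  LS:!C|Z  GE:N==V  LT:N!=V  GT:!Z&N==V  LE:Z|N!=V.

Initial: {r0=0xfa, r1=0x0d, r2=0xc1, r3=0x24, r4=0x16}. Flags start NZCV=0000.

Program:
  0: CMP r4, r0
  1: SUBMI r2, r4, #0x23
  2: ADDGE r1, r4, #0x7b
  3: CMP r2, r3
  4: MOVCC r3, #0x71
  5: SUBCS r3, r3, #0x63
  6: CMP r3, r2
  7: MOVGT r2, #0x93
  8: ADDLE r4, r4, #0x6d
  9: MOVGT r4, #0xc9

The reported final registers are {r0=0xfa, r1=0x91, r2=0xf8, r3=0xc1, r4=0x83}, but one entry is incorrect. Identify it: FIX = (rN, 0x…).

0: ✓ CMP  NZCV=0000
1: · SUBMI
2: ✓ ADDGE  r1←0x91
3: ✓ CMP  NZCV=1010
4: · MOVCC
5: ✓ SUBCS  r3←0xc1
6: ✓ CMP  NZCV=0110
7: · MOVGT
8: ✓ ADDLE  r4←0x83
9: · MOVGT

FIX = (r2, 0xc1)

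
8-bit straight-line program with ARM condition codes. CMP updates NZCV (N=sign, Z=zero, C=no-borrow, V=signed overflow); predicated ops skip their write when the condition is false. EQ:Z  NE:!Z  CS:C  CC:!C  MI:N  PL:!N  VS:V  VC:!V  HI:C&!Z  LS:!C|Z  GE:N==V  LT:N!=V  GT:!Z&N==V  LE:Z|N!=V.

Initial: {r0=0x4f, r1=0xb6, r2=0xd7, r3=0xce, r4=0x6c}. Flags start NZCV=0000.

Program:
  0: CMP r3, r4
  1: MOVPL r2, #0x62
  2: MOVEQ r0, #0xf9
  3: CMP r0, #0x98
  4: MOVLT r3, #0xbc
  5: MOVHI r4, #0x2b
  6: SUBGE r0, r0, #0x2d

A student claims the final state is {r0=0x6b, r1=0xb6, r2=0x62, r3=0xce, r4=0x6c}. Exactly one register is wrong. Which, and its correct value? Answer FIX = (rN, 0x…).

0: ✓ CMP  NZCV=0011
1: ✓ MOVPL  r2←0x62
2: · MOVEQ
3: ✓ CMP  NZCV=1001
4: · MOVLT
5: · MOVHI
6: ✓ SUBGE  r0←0x22

FIX = (r0, 0x22)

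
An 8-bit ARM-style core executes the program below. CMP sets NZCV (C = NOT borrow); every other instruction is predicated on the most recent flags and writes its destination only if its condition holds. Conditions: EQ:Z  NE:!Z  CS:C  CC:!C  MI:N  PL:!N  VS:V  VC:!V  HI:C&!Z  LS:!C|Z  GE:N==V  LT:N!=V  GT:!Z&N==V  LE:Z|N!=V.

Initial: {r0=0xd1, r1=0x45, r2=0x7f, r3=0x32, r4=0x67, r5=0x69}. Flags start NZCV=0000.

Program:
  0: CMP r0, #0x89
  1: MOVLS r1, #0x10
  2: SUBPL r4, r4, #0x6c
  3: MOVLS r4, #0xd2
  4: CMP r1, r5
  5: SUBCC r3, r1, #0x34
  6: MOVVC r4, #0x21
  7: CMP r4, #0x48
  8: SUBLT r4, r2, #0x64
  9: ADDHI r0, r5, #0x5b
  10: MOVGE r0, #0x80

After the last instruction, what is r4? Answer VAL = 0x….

0: ✓ CMP  NZCV=0010
1: · MOVLS
2: ✓ SUBPL  r4←0xfb
3: · MOVLS
4: ✓ CMP  NZCV=1000
5: ✓ SUBCC  r3←0x11
6: ✓ MOVVC  r4←0x21
7: ✓ CMP  NZCV=1000
8: ✓ SUBLT  r4←0x1b
9: · ADDHI
10: · MOVGE

VAL = 0x1b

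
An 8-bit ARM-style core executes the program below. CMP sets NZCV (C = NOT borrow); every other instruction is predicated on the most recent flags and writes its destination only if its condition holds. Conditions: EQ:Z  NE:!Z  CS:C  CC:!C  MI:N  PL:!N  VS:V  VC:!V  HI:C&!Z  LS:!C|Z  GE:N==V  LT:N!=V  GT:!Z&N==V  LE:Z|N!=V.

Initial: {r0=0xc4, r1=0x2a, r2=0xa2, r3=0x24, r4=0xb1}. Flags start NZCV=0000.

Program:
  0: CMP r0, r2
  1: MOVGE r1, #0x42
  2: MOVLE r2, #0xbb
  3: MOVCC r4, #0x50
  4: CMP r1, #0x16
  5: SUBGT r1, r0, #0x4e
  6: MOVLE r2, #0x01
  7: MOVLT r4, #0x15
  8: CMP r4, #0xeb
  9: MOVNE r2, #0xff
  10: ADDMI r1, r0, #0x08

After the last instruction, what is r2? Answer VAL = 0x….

0: ✓ CMP  NZCV=0010
1: ✓ MOVGE  r1←0x42
2: · MOVLE
3: · MOVCC
4: ✓ CMP  NZCV=0010
5: ✓ SUBGT  r1←0x76
6: · MOVLE
7: · MOVLT
8: ✓ CMP  NZCV=1000
9: ✓ MOVNE  r2←0xff
10: ✓ ADDMI  r1←0xcc

VAL = 0xff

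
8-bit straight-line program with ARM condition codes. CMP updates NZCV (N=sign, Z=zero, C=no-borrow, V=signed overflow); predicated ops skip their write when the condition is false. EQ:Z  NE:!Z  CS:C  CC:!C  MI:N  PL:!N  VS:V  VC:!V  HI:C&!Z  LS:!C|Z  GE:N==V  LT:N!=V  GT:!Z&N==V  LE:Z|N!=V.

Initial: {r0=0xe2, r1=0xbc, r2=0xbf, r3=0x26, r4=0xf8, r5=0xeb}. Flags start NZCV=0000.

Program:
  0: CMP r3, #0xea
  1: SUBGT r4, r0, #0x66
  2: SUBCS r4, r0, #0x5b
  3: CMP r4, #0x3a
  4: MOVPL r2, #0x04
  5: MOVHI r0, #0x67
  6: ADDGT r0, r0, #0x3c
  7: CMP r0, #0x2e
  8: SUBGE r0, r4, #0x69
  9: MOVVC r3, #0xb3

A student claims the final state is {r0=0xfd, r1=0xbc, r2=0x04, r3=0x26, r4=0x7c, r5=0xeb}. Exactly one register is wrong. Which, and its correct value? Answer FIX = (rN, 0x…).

[0] flags=0000 → (cmp)
[1] flags=0000 GT?T → r4=0x7c
[2] flags=0000 CS?F → skip
[3] flags=0010 → (cmp)
[4] flags=0010 PL?T → r2=0x04
[5] flags=0010 HI?T → r0=0x67
[6] flags=0010 GT?T → r0=0xa3
[7] flags=0011 → (cmp)
[8] flags=0011 GE?F → skip
[9] flags=0011 VC?F → skip

FIX = (r0, 0xa3)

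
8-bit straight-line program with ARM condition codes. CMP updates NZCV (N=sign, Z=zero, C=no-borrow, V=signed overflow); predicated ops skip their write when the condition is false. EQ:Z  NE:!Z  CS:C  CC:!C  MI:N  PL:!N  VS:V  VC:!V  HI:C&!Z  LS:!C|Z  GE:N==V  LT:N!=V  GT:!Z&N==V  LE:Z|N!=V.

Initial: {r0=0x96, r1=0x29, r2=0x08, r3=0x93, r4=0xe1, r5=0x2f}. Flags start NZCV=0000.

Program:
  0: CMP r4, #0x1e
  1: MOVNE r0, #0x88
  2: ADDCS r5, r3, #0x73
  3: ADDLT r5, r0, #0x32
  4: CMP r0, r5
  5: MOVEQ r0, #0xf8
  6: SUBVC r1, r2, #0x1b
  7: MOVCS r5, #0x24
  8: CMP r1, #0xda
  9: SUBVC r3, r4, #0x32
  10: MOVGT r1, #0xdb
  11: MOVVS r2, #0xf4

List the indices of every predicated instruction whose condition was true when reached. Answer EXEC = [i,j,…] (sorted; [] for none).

[0] flags=1010 → (cmp)
[1] flags=1010 NE?T → r0=0x88
[2] flags=1010 CS?T → r5=0x06
[3] flags=1010 LT?T → r5=0xba
[4] flags=1000 → (cmp)
[5] flags=1000 EQ?F → skip
[6] flags=1000 VC?T → r1=0xed
[7] flags=1000 CS?F → skip
[8] flags=0010 → (cmp)
[9] flags=0010 VC?T → r3=0xaf
[10] flags=0010 GT?T → r1=0xdb
[11] flags=0010 VS?F → skip

EXEC = [1,2,3,6,9,10]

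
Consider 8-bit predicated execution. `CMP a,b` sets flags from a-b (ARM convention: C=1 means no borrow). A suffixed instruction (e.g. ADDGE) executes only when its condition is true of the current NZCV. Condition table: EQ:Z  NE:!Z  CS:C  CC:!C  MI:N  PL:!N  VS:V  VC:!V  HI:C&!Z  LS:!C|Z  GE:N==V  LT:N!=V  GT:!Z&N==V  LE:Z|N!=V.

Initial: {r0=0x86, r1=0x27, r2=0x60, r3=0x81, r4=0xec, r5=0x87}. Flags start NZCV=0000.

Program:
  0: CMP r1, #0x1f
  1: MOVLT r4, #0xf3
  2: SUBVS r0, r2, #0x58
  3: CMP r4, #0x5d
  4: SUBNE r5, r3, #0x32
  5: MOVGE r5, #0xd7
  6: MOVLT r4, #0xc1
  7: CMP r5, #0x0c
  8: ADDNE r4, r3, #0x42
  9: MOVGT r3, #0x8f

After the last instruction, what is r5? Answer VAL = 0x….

VAL = 0x4f

0: ✓ CMP  NZCV=0010
1: · MOVLT
2: · SUBVS
3: ✓ CMP  NZCV=1010
4: ✓ SUBNE  r5←0x4f
5: · MOVGE
6: ✓ MOVLT  r4←0xc1
7: ✓ CMP  NZCV=0010
8: ✓ ADDNE  r4←0xc3
9: ✓ MOVGT  r3←0x8f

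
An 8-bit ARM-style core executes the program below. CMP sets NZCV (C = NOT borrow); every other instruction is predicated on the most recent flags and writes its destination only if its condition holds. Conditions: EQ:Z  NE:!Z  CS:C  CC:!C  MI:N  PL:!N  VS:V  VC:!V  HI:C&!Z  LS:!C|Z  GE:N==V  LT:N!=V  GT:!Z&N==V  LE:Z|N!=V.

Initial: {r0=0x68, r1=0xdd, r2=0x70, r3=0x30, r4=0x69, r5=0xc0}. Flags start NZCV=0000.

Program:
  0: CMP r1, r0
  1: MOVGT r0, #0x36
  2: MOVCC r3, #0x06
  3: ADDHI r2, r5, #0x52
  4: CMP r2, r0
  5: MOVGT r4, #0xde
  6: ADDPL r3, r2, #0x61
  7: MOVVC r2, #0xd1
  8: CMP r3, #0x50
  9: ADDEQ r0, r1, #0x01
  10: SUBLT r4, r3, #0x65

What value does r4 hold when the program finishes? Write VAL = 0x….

VAL = 0xcb

[0] flags=0011 → (cmp)
[1] flags=0011 GT?F → skip
[2] flags=0011 CC?F → skip
[3] flags=0011 HI?T → r2=0x12
[4] flags=1000 → (cmp)
[5] flags=1000 GT?F → skip
[6] flags=1000 PL?F → skip
[7] flags=1000 VC?T → r2=0xd1
[8] flags=1000 → (cmp)
[9] flags=1000 EQ?F → skip
[10] flags=1000 LT?T → r4=0xcb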